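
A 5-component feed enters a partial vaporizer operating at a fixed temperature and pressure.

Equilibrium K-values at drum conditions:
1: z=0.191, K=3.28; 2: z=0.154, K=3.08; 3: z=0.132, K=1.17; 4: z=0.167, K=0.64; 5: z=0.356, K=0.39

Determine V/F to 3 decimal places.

Rachford–Rice: g(V/F) = Σ zᵢ(Kᵢ−1)/(1+V/F(Kᵢ−1)) = 0.
Check two-phase: ΣzᵢKᵢ = 1.501 > 1 and Σzᵢ/Kᵢ = 1.395 > 1, so g(0) = 0.501 > 0 and g(1) = -0.395 < 0.
Newton–Raphson from V/F = 0.5:
  V/F = 0.500: g = -0.0046, g' = -0.687 → V/F = 0.493
Converged at V/F = 0.493.

V/F = 0.493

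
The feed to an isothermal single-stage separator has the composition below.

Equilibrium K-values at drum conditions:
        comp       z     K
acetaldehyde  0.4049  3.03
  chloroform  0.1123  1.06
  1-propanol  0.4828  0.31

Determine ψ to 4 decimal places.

ψ = 0.4001

Material balance + equilibrium reduce to Σ zᵢ(Kᵢ−1)/(1+ψ(Kᵢ−1)) = 0.
g(0) = ΣzᵢKᵢ − 1 = 0.4956 and g(1) = 1 − Σzᵢ/Kᵢ = -0.7970, so a root lies in (0, 1).
Newton iteration, ψ⁰ = 0.63:
  ψ = 0.6300: g = -0.22213, g' = -1.0410 → ψ = 0.4166
  ψ = 0.4166: g = -0.01563, g' = -0.9429 → ψ = 0.4000
  ψ = 0.4000: g = 0.00003, g' = -0.9471 → ψ = 0.4001
Converged at ψ = 0.4001.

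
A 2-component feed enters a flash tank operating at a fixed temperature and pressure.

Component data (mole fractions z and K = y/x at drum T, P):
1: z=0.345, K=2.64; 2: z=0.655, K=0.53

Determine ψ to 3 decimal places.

Binary case is linear: z₁(K₁−1)(1+ψ(K₂−1)) + z₂(K₂−1)(1+ψ(K₁−1)) = 0
⇒ ψ = [z₁(K₁−1)+z₂(K₂−1)] / [−(K₁−1)(K₂−1)] = 0.2579/0.7708 = 0.335

ψ = 0.335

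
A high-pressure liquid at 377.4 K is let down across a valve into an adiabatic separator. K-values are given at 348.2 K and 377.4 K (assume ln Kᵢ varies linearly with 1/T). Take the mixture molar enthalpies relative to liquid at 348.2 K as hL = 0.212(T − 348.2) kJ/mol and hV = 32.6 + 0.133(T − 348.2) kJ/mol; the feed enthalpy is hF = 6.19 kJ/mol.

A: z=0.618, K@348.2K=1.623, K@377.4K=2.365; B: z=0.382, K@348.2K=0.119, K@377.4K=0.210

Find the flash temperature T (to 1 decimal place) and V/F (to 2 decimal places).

T = 351.8 K, V/F = 0.17

Adiabatic flash: solve Rachford–Rice at each trial T, then check hF = ψ·hV(T) + (1−ψ)·hL(T).
  T = 348.2 K: K = (1.623, 0.119), RR gives ψ = 0.088, H_out = 2.879 kJ/mol
  T = 377.4 K: K = (2.365, 0.210), RR gives ψ = 0.502, H_out = 21.410 kJ/mol
  T = 362.8 K: K = (1.974, 0.160), RR gives ψ = 0.343, H_out = 13.896 kJ/mol
  T = 355.5 K: K = (1.794, 0.138), RR gives ψ = 0.236, H_out = 9.101 kJ/mol
  T = 351.9 K: K = (1.708, 0.129), RR gives ψ = 0.170, H_out = 6.269 kJ/mol
  T = 350.0 K: K = (1.664, 0.124), RR gives ψ = 0.130, H_out = 4.600 kJ/mol
Linear interpolation between T = 350.0 (H_out = 4.600) and T = 351.9 (H_out = 6.269) on hF = 6.19 gives T ≈ 351.8 K, at which ψ = 0.17.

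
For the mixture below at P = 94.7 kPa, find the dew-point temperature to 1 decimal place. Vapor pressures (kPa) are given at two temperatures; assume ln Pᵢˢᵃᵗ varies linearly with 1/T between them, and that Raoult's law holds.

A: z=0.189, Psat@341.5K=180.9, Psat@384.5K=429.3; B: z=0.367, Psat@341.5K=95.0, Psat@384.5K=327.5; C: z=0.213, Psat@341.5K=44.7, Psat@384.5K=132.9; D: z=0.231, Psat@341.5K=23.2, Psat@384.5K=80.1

T = 362.8 K

Dew-point temperature: Σzᵢ·P/Pᵢˢᵃᵗ(T) = 1. Interpolate ln Pᵢˢᵃᵗ = aᵢ + bᵢ/T.
  T = 341.5 K: ΣzᵢP/Pᵢˢᵃᵗ = 1.8590
  T = 384.5 K: ΣzᵢP/Pᵢˢᵃᵗ = 0.5727
  T = 363.0 K: ΣzᵢP/Pᵢˢᵃᵗ = 0.9951
  T = 352.2 K: ΣzᵢP/Pᵢˢᵃᵗ = 1.3487
  T = 357.6 K: ΣzᵢP/Pᵢˢᵃᵗ = 1.1557
  T = 360.3 K: ΣzᵢP/Pᵢˢᵃᵗ = 1.0718
Interpolating between 360.3 K and 363.0 K gives T ≈ 362.8 K.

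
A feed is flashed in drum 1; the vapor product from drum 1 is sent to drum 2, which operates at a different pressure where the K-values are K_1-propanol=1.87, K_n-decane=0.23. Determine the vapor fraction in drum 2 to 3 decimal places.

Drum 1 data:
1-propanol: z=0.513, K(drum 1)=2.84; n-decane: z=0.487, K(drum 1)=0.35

Drum 1:
Binary case is linear: z₁(K₁−1)(1+ψ₁(K₂−1)) + z₂(K₂−1)(1+ψ₁(K₁−1)) = 0
⇒ ψ₁ = [z₁(K₁−1)+z₂(K₂−1)] / [−(K₁−1)(K₂−1)] = 0.6274/1.1960 = 0.525
Drum-1 compositions:
  1-propanol: x = 0.261, y = 0.741
  n-decane: x = 0.739, y = 0.259
Drum-2 feed = drum-1 vapor: z₂ = (0.7414, 0.2586).
Drum 2:
Rachford–Rice: g(ψ₂) = Σ zᵢ(Kᵢ−1)/(1+ψ₂(Kᵢ−1)) = 0.
g(0) = ΣzᵢKᵢ − 1 = 0.446 and g(1) = 1 − Σzᵢ/Kᵢ = -0.521, so a root lies in (0, 1).
Binary case is linear: z₁(K₁−1)(1+ψ₂(K₂−1)) + z₂(K₂−1)(1+ψ₂(K₁−1)) = 0
⇒ ψ₂ = [z₁(K₁−1)+z₂(K₂−1)] / [−(K₁−1)(K₂−1)] = 0.4458/0.6699 = 0.666
  1-propanol: x = 0.470, y = 0.878
  n-decane: x = 0.530, y = 0.122

V/F (drum 2) = 0.666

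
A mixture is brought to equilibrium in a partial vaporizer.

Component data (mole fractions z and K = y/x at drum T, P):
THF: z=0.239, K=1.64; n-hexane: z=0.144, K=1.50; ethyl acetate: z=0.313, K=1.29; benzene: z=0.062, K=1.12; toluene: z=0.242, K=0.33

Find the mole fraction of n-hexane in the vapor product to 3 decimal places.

y_n-hexane = 0.170

Material balance + equilibrium reduce to Σ zᵢ(Kᵢ−1)/(1+V/F(Kᵢ−1)) = 0.
g(0) = ΣzᵢKᵢ − 1 = 0.161 and g(1) = 1 − Σzᵢ/Kᵢ = -0.273, so a root lies in (0, 1).
Newton iteration, V/F⁰ = 0.32:
  V/F = 0.320: g = 0.0729, g' = -0.293 → V/F = 0.569
  V/F = 0.569: g = -0.0088, g' = -0.378 → V/F = 0.545
Converged at V/F = 0.545.
Compositions from xᵢ = zᵢ/(1+V/F(Kᵢ−1)), yᵢ = Kᵢxᵢ:
  THF: x = 0.177, y = 0.291
  n-hexane: x = 0.113, y = 0.170
  ethyl acetate: x = 0.270, y = 0.349
  benzene: x = 0.058, y = 0.065
  toluene: x = 0.381, y = 0.126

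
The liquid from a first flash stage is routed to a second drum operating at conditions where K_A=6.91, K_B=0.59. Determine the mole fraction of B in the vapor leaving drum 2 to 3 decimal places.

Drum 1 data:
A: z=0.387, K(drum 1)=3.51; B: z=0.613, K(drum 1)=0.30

y_B (drum 2) = 0.552

Drum 1:
Rachford–Rice: g(ψ₁) = Σ zᵢ(Kᵢ−1)/(1+ψ₁(Kᵢ−1)) = 0.
Check two-phase: ΣzᵢKᵢ = 1.542 > 1 and Σzᵢ/Kᵢ = 2.154 > 1, so g(0) = 0.542 > 0 and g(1) = -1.154 < 0.
Newton–Raphson from ψ₁ = 0.45:
  ψ₁ = 0.450: g = -0.1703, g' = -1.178 → ψ₁ = 0.305
  ψ₁ = 0.305: g = 0.0041, g' = -1.267 → ψ₁ = 0.309
Converged at ψ₁ = 0.309.
Drum-1 compositions:
  A: x = 0.218, y = 0.765
  B: x = 0.782, y = 0.235
Drum-2 feed = drum-1 liquid: z₂ = (0.2181, 0.7819).
Drum 2:
Newton iteration, ψ₂⁰ = 0.5:
  ψ₂ = 0.500: g = -0.0774, g' = -0.695 → ψ₂ = 0.389
  ψ₂ = 0.389: g = 0.0096, g' = -0.887 → ψ₂ = 0.399
  ψ₂ = 0.399: g = 0.0001, g' = -0.862 → ψ₂ = 0.400
Converged at ψ₂ = 0.400.
  A: x = 0.065, y = 0.448
  B: x = 0.935, y = 0.552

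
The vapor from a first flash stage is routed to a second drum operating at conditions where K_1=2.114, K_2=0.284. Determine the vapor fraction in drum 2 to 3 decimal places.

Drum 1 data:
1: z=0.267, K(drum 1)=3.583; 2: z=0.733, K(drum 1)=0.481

Drum 1:
Material balance + equilibrium reduce to Σ zᵢ(Kᵢ−1)/(1+ψ₁(Kᵢ−1)) = 0.
g(0) = ΣzᵢKᵢ − 1 = 0.309 and g(1) = 1 − Σzᵢ/Kᵢ = -0.598, so a root lies in (0, 1).
Binary case is linear: z₁(K₁−1)(1+ψ₁(K₂−1)) + z₂(K₂−1)(1+ψ₁(K₁−1)) = 0
⇒ ψ₁ = [z₁(K₁−1)+z₂(K₂−1)] / [−(K₁−1)(K₂−1)] = 0.3092/1.3406 = 0.231
Drum-1 compositions:
  1: x = 0.167, y = 0.599
  2: x = 0.833, y = 0.401
Drum-2 feed = drum-1 vapor: z₂ = (0.5995, 0.4005).
Drum 2:
Binary case is linear: z₁(K₁−1)(1+ψ₂(K₂−1)) + z₂(K₂−1)(1+ψ₂(K₁−1)) = 0
⇒ ψ₂ = [z₁(K₁−1)+z₂(K₂−1)] / [−(K₁−1)(K₂−1)] = 0.3810/0.7976 = 0.478
  1: x = 0.391, y = 0.827
  2: x = 0.609, y = 0.173

V/F (drum 2) = 0.478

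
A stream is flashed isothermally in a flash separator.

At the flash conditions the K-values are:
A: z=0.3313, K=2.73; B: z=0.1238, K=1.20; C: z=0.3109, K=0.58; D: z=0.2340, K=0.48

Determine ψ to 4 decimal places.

Newton iteration, ψ⁰ = 0.5:
  ψ = 0.5000: g = 0.00011, g' = -0.4926 → ψ = 0.5002
Converged at ψ = 0.5002.

ψ = 0.5002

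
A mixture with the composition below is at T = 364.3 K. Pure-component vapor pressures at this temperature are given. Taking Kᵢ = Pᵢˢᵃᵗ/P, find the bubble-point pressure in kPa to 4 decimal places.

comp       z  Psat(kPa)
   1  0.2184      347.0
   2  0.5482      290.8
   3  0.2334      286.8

At the bubble point ψ → 0, so ΣzᵢKᵢ = 1 with Kᵢ = Pᵢˢᵃᵗ/P ⇒ P = ΣzᵢPᵢˢᵃᵗ.
P = 0.2184·347.0 + 0.5482·290.8 + 0.2334·286.8 = 302.1405 kPa

Pbub = 302.1405 kPa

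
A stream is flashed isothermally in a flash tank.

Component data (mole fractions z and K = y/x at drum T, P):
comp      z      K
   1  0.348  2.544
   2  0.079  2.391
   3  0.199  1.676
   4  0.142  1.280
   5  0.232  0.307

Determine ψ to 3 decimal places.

ψ = 0.860

Iterate (Newton) starting at ψ = 0.46:
  ψ = 0.460: g = 0.2830, g' = -0.642 → ψ = 0.901
  ψ = 0.901: g = -0.0389, g' = -1.006 → ψ = 0.862
  ψ = 0.862: g = -0.0018, g' = -0.915 → ψ = 0.860
Converged at ψ = 0.860.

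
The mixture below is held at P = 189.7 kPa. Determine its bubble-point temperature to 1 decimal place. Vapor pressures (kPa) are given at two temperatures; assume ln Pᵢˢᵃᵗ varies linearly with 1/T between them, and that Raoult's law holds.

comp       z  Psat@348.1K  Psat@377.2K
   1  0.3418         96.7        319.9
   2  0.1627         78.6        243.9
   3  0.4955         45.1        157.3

Bubble-point temperature: ΣzᵢPᵢˢᵃᵗ(T) = P. Interpolate ln Pᵢˢᵃᵗ = aᵢ + bᵢ/T.
  T = 348.1 K: ΣzᵢPᵢˢᵃᵗ = 68.19 kPa
  T = 377.2 K: ΣzᵢPᵢˢᵃᵗ = 226.97 kPa
  T = 362.6 K: ΣzᵢPᵢˢᵃᵗ = 127.15 kPa
  T = 369.9 K: ΣzᵢPᵢˢᵃᵗ = 170.85 kPa
  T = 373.5 K: ΣzᵢPᵢˢᵃᵗ = 196.81 kPa
  T = 371.7 K: ΣzᵢPᵢˢᵃᵗ = 183.43 kPa
  T = 372.6 K: ΣzᵢPᵢˢᵃᵗ = 190.02 kPa
Interpolating between 371.7 K and 372.6 K gives T ≈ 372.6 K.

T = 372.6 K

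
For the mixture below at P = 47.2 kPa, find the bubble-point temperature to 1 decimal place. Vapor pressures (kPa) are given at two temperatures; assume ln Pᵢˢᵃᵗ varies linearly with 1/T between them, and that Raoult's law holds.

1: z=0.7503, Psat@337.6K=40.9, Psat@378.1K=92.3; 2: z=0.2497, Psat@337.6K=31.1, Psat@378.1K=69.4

T = 347.0 K

Bubble-point temperature: ΣzᵢPᵢˢᵃᵗ(T) = P. Interpolate ln Pᵢˢᵃᵗ = aᵢ + bᵢ/T.
  T = 337.6 K: ΣzᵢPᵢˢᵃᵗ = 38.45 kPa
  T = 378.1 K: ΣzᵢPᵢˢᵃᵗ = 86.58 kPa
  T = 357.9 K: ΣzᵢPᵢˢᵃᵗ = 59.10 kPa
  T = 347.8 K: ΣzᵢPᵢˢᵃᵗ = 48.02 kPa
  T = 342.7 K: ΣzᵢPᵢˢᵃᵗ = 43.04 kPa
  T = 345.2 K: ΣzᵢPᵢˢᵃᵗ = 45.43 kPa
Interpolating between 345.2 K and 347.8 K gives T ≈ 347.0 K.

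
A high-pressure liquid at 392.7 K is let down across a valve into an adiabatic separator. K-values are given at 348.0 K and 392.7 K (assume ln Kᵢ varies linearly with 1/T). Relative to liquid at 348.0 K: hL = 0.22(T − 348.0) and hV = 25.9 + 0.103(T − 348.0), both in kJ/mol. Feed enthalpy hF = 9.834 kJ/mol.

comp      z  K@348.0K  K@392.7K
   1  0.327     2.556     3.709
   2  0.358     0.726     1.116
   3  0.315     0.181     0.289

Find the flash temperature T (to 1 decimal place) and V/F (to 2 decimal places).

Adiabatic flash: solve Rachford–Rice at each trial T, then check hF = ψ·hV(T) + (1−ψ)·hL(T).
  T = 348.0 K: K = (2.556, 0.726, 0.181), RR gives ψ = 0.170, H_out = 4.396 kJ/mol
  T = 392.7 K: K = (3.709, 1.116, 0.289), RR gives ψ = 0.583, H_out = 21.880 kJ/mol
  T = 370.4 K: K = (3.115, 0.912, 0.232), RR gives ψ = 0.391, H_out = 14.041 kJ/mol
  T = 359.2 K: K = (2.830, 0.817, 0.206), RR gives ψ = 0.286, H_out = 9.494 kJ/mol
  T = 364.8 K: K = (2.972, 0.864, 0.219), RR gives ψ = 0.340, H_out = 11.827 kJ/mol
  T = 362.0 K: K = (2.901, 0.840, 0.212), RR gives ψ = 0.313, H_out = 10.677 kJ/mol
  T = 360.6 K: K = (2.865, 0.828, 0.209), RR gives ψ = 0.300, H_out = 10.090 kJ/mol
Linear interpolation between T = 359.2 (H_out = 9.494) and T = 360.6 (H_out = 10.090) on hF = 9.834 gives T ≈ 360.0 K, at which ψ = 0.29.

T = 360.0 K, V/F = 0.29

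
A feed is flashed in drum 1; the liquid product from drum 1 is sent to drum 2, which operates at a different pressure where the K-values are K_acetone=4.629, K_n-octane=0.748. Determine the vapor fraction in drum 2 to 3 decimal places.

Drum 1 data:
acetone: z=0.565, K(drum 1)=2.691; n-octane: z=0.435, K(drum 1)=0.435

V/F (drum 2) = 0.787

Drum 1:
Let ψ₁ = V/F and solve Σ zᵢ(Kᵢ−1)/(1+ψ₁(Kᵢ−1)) = 0.
Feasibility: ΣzᵢKᵢ = 1.710, Σzᵢ/Kᵢ = 1.210 — both > 1, two phases present.
Newton iteration, ψ₁⁰ = 0.54:
  ψ₁ = 0.540: g = 0.1457, g' = -0.729 → ψ₁ = 0.740
  ψ₁ = 0.740: g = 0.0021, g' = -0.729 → ψ₁ = 0.743
Converged at ψ₁ = 0.743.
Drum-1 compositions:
  acetone: x = 0.250, y = 0.674
  n-octane: x = 0.750, y = 0.326
Drum-2 feed = drum-1 liquid: z₂ = (0.2504, 0.7496).
Drum 2:
Rachford–Rice: g(ψ₂) = Σ zᵢ(Kᵢ−1)/(1+ψ₂(Kᵢ−1)) = 0.
g(0) = ΣzᵢKᵢ − 1 = 0.720 and g(1) = 1 − Σzᵢ/Kᵢ = -0.056, so a root lies in (0, 1).
Binary case is linear: z₁(K₁−1)(1+ψ₂(K₂−1)) + z₂(K₂−1)(1+ψ₂(K₁−1)) = 0
⇒ ψ₂ = [z₁(K₁−1)+z₂(K₂−1)] / [−(K₁−1)(K₂−1)] = 0.7200/0.9145 = 0.787
  acetone: x = 0.065, y = 0.301
  n-octane: x = 0.935, y = 0.699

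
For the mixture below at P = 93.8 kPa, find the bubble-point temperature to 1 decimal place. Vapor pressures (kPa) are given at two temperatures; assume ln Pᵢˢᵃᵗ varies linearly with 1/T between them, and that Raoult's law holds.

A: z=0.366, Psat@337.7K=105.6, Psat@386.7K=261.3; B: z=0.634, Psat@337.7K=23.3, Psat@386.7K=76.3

T = 364.0 K

Bubble-point temperature: ΣzᵢPᵢˢᵃᵗ(T) = P. Interpolate ln Pᵢˢᵃᵗ = aᵢ + bᵢ/T.
  T = 337.7 K: ΣzᵢPᵢˢᵃᵗ = 53.42 kPa
  T = 386.7 K: ΣzᵢPᵢˢᵃᵗ = 144.01 kPa
  T = 362.2 K: ΣzᵢPᵢˢᵃᵗ = 90.52 kPa
  T = 374.4 K: ΣzᵢPᵢˢᵃᵗ = 114.88 kPa
  T = 368.3 K: ΣzᵢPᵢˢᵃᵗ = 102.16 kPa
  T = 365.2 K: ΣzᵢPᵢˢᵃᵗ = 96.11 kPa
  T = 363.7 K: ΣzᵢPᵢˢᵃᵗ = 93.28 kPa
Interpolating between 363.7 K and 365.2 K gives T ≈ 364.0 K.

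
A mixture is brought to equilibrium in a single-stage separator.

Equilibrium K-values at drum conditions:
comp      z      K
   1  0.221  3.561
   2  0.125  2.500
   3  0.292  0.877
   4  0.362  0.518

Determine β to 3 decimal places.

β = 0.681

Newton–Raphson from β = 0.31:
  β = 0.310: g = 0.2010, g' = -0.702 → β = 0.596
  β = 0.596: g = 0.0394, g' = -0.476 → β = 0.679
  β = 0.679: g = 0.0010, g' = -0.453 → β = 0.681
Converged at β = 0.681.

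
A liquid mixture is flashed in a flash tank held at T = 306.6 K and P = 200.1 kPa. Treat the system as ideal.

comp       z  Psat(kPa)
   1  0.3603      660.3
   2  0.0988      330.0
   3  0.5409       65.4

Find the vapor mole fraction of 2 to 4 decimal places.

Raoult's law: Kᵢ = Pᵢˢᵃᵗ/P = Pᵢˢᵃᵗ/200.1.
  K_1 = 660.3/200.1 = 3.299850, K_2 = 330.0/200.1 = 1.649175, K_3 = 65.4/200.1 = 0.326837
Material balance + equilibrium reduce to Σ zᵢ(Kᵢ−1)/(1+ψ(Kᵢ−1)) = 0.
Feasibility: ΣzᵢKᵢ = 1.5287, Σzᵢ/Kᵢ = 1.8241 — both > 1, two phases present.
Iterate (Newton) starting at ψ = 0.5:
  ψ = 0.5000: g = -0.11500, g' = -0.9929 → ψ = 0.3842
  ψ = 0.3842: g = 0.00014, g' = -1.0098 → ψ = 0.3843
Converged at ψ = 0.3843.
Compositions from xᵢ = zᵢ/(1+ψ(Kᵢ−1)), yᵢ = Kᵢxᵢ:
  1: x = 0.1913, y = 0.6311
  2: x = 0.0791, y = 0.1304
  3: x = 0.7297, y = 0.2385

y_2 = 0.1304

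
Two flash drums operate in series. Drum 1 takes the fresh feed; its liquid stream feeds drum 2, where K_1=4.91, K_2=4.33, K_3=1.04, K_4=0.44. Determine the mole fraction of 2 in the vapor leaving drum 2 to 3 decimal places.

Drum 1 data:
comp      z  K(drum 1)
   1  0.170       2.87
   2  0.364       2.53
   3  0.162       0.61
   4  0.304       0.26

Drum 1:
Let ψ₁ = V/F and solve Σ zᵢ(Kᵢ−1)/(1+ψ₁(Kᵢ−1)) = 0.
Check two-phase: ΣzᵢKᵢ = 1.587 > 1 and Σzᵢ/Kᵢ = 1.638 > 1, so g(0) = 0.587 > 0 and g(1) = -0.638 < 0.
Newton–Raphson from ψ₁ = 0.5:
  ψ₁ = 0.500: g = 0.0443, g' = -0.890 → ψ₁ = 0.550
  ψ₁ = 0.550: g = -0.0004, g' = -0.909 → ψ₁ = 0.549
Converged at ψ₁ = 0.549.
Drum-1 compositions:
  1: x = 0.084, y = 0.241
  2: x = 0.198, y = 0.500
  3: x = 0.206, y = 0.126
  4: x = 0.512, y = 0.133
Drum-2 feed = drum-1 liquid: z₂ = (0.0839, 0.1978, 0.2062, 0.5122).
Drum 2:
Material balance + equilibrium reduce to Σ zᵢ(Kᵢ−1)/(1+ψ₂(Kᵢ−1)) = 0.
g(0) = ΣzᵢKᵢ − 1 = 0.708 and g(1) = 1 − Σzᵢ/Kᵢ = -0.425, so a root lies in (0, 1).
Iterate (Newton) starting at ψ₂ = 0.5:
  ψ₂ = 0.500: g = -0.0322, g' = -0.766 → ψ₂ = 0.458
  ψ₂ = 0.458: g = 0.0007, g' = -0.799 → ψ₂ = 0.459
Converged at ψ₂ = 0.459.
  1: x = 0.030, y = 0.147
  2: x = 0.078, y = 0.339
  3: x = 0.202, y = 0.211
  4: x = 0.689, y = 0.303

y_2 (drum 2) = 0.339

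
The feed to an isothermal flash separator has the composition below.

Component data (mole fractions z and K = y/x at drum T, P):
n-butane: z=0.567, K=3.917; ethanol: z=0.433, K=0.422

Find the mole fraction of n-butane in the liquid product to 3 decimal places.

x_n-butane = 0.165

Let ψ = V/F and solve Σ zᵢ(Kᵢ−1)/(1+ψ(Kᵢ−1)) = 0.
g(0) = ΣzᵢKᵢ − 1 = 1.404 and g(1) = 1 − Σzᵢ/Kᵢ = -0.171, so a root lies in (0, 1).
Binary case is linear: z₁(K₁−1)(1+ψ(K₂−1)) + z₂(K₂−1)(1+ψ(K₁−1)) = 0
⇒ ψ = [z₁(K₁−1)+z₂(K₂−1)] / [−(K₁−1)(K₂−1)] = 1.4037/1.6860 = 0.833
Compositions from xᵢ = zᵢ/(1+ψ(Kᵢ−1)), yᵢ = Kᵢxᵢ:
  n-butane: x = 0.165, y = 0.648
  ethanol: x = 0.835, y = 0.352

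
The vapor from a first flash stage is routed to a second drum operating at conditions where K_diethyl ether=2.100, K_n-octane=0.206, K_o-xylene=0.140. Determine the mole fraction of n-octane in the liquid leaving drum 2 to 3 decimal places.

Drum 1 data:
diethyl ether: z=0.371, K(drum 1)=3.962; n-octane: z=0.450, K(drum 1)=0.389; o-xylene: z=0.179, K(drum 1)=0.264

x_n-octane (drum 2) = 0.439

Drum 1:
Let ψ₁ = V/F and solve Σ zᵢ(Kᵢ−1)/(1+ψ₁(Kᵢ−1)) = 0.
Check two-phase: ΣzᵢKᵢ = 1.692 > 1 and Σzᵢ/Kᵢ = 1.928 > 1, so g(0) = 0.692 > 0 and g(1) = -0.928 < 0.
Newton iteration, ψ₁⁰ = 0.55:
  ψ₁ = 0.550: g = -0.2175, g' = -1.126 → ψ₁ = 0.357
  ψ₁ = 0.357: g = 0.0040, g' = -1.222 → ψ₁ = 0.360
Converged at ψ₁ = 0.360.
Drum-1 compositions:
  diethyl ether: x = 0.180, y = 0.711
  n-octane: x = 0.577, y = 0.224
  o-xylene: x = 0.244, y = 0.064
Drum-2 feed = drum-1 vapor: z₂ = (0.7113, 0.2244, 0.0643).
Drum 2:
Material balance + equilibrium reduce to Σ zᵢ(Kᵢ−1)/(1+ψ₂(Kᵢ−1)) = 0.
Check two-phase: ΣzᵢKᵢ = 1.549 > 1 and Σzᵢ/Kᵢ = 1.887 > 1, so g(0) = 0.549 > 0 and g(1) = -0.887 < 0.
Iterate (Newton) starting at ψ₂ = 0.61:
  ψ₂ = 0.610: g = 0.0063, g' = -1.051 → ψ₂ = 0.616
Converged at ψ₂ = 0.616.
  diethyl ether: x = 0.424, y = 0.890
  n-octane: x = 0.439, y = 0.090
  o-xylene: x = 0.137, y = 0.019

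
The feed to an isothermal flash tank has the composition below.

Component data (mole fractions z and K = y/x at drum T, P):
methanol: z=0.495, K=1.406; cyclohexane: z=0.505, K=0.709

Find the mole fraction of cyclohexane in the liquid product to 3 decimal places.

Material balance + equilibrium reduce to Σ zᵢ(Kᵢ−1)/(1+V/F(Kᵢ−1)) = 0.
g(0) = ΣzᵢKᵢ − 1 = 0.054 and g(1) = 1 − Σzᵢ/Kᵢ = -0.064, so a root lies in (0, 1).
Binary case is linear: z₁(K₁−1)(1+V/F(K₂−1)) + z₂(K₂−1)(1+V/F(K₁−1)) = 0
⇒ V/F = [z₁(K₁−1)+z₂(K₂−1)] / [−(K₁−1)(K₂−1)] = 0.0540/0.1181 = 0.457
Compositions from xᵢ = zᵢ/(1+V/F(Kᵢ−1)), yᵢ = Kᵢxᵢ:
  methanol: x = 0.418, y = 0.587
  cyclohexane: x = 0.582, y = 0.413

x_cyclohexane = 0.582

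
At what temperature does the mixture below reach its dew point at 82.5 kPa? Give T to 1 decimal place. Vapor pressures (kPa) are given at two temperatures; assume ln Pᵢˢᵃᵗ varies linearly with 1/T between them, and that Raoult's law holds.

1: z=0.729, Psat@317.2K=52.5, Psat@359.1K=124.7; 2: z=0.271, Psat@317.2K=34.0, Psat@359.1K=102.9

T = 342.0 K

Dew-point temperature: Σzᵢ·P/Pᵢˢᵃᵗ(T) = 1. Interpolate ln Pᵢˢᵃᵗ = aᵢ + bᵢ/T.
  T = 317.2 K: ΣzᵢP/Pᵢˢᵃᵗ = 1.8031
  T = 359.1 K: ΣzᵢP/Pᵢˢᵃᵗ = 0.6996
  T = 338.1 K: ΣzᵢP/Pᵢˢᵃᵗ = 1.0901
  T = 348.6 K: ΣzᵢP/Pᵢˢᵃᵗ = 0.8672
  T = 343.4 K: ΣzᵢP/Pᵢˢᵃᵗ = 0.9694
  T = 340.8 K: ΣzᵢP/Pᵢˢᵃᵗ = 1.0264
Interpolating between 340.8 K and 343.4 K gives T ≈ 342.0 K.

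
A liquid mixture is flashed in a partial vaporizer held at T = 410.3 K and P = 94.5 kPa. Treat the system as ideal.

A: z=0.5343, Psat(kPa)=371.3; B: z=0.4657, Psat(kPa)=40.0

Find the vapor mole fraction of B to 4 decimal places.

y_B = 0.3536

Raoult's law: Kᵢ = Pᵢˢᵃᵗ/P = Pᵢˢᵃᵗ/94.5.
  K_A = 371.3/94.5 = 3.929101, K_B = 40.0/94.5 = 0.423280
Let ψ = V/F and solve Σ zᵢ(Kᵢ−1)/(1+ψ(Kᵢ−1)) = 0.
g(0) = ΣzᵢKᵢ − 1 = 1.2964 and g(1) = 1 − Σzᵢ/Kᵢ = -0.2362, so a root lies in (0, 1).
Binary case is linear: z₁(K₁−1)(1+ψ(K₂−1)) + z₂(K₂−1)(1+ψ(K₁−1)) = 0
⇒ ψ = [z₁(K₁−1)+z₂(K₂−1)] / [−(K₁−1)(K₂−1)] = 1.29644/1.68927 = 0.7675
Compositions from xᵢ = zᵢ/(1+ψ(Kᵢ−1)), yᵢ = Kᵢxᵢ:
  A: x = 0.1645, y = 0.6464
  B: x = 0.8355, y = 0.3536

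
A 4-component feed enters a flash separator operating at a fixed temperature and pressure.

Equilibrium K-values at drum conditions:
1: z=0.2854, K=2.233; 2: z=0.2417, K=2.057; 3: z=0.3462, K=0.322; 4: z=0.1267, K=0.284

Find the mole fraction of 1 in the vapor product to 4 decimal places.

y_1 = 0.4434

Material balance + equilibrium reduce to Σ zᵢ(Kᵢ−1)/(1+β(Kᵢ−1)) = 0.
g(0) = ΣzᵢKᵢ − 1 = 0.2819 and g(1) = 1 − Σzᵢ/Kᵢ = -0.7666, so a root lies in (0, 1).
Newton iteration, β⁰ = 0.51:
  β = 0.5100: g = -0.11964, g' = -0.8105 → β = 0.3624
  β = 0.3624: g = -0.00574, g' = -0.7466 → β = 0.3547
Converged at β = 0.3547.
Compositions from xᵢ = zᵢ/(1+β(Kᵢ−1)), yᵢ = Kᵢxᵢ:
  1: x = 0.1986, y = 0.4434
  2: x = 0.1758, y = 0.3616
  3: x = 0.4558, y = 0.1468
  4: x = 0.1698, y = 0.0482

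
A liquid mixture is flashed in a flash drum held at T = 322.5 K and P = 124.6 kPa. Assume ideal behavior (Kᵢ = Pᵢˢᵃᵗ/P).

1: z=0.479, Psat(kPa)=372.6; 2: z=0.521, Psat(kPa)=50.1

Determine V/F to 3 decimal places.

V/F = 0.539

Raoult's law: Kᵢ = Pᵢˢᵃᵗ/P = Pᵢˢᵃᵗ/124.6.
  K_1 = 372.6/124.6 = 2.99037, K_2 = 50.1/124.6 = 0.40209
Material balance + equilibrium reduce to Σ zᵢ(Kᵢ−1)/(1+V/F(Kᵢ−1)) = 0.
g(0) = ΣzᵢKᵢ − 1 = 0.642 and g(1) = 1 − Σzᵢ/Kᵢ = -0.456, so a root lies in (0, 1).
Binary case is linear: z₁(K₁−1)(1+V/F(K₂−1)) + z₂(K₂−1)(1+V/F(K₁−1)) = 0
⇒ V/F = [z₁(K₁−1)+z₂(K₂−1)] / [−(K₁−1)(K₂−1)] = 0.6419/1.1901 = 0.539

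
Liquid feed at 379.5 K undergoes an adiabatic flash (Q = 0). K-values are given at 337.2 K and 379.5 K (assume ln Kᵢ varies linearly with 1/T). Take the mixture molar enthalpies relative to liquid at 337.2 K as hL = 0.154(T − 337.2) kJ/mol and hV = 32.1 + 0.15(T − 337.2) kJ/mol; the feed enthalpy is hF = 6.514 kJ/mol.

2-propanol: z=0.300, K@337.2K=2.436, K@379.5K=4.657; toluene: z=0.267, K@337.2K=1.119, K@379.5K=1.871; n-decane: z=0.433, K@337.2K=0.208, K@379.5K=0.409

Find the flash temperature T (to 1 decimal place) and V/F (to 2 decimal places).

T = 339.7 K, V/F = 0.19

Adiabatic flash: solve Rachford–Rice at each trial T, then check hF = ψ·hV(T) + (1−ψ)·hL(T).
  T = 337.2 K: K = (2.436, 1.119, 0.208), RR gives ψ = 0.145, H_out = 4.670 kJ/mol
  T = 379.5 K: K = (4.657, 1.871, 0.409), RR gives ψ = 0.719, H_out = 29.484 kJ/mol
  T = 358.4 K: K = (3.436, 1.470, 0.298), RR gives ψ = 0.459, H_out = 17.944 kJ/mol
  T = 347.8 K: K = (2.908, 1.288, 0.250), RR gives ψ = 0.318, H_out = 11.842 kJ/mol
  T = 342.5 K: K = (2.665, 1.202, 0.228), RR gives ψ = 0.238, H_out = 8.450 kJ/mol
  T = 339.9 K: K = (2.551, 1.161, 0.218), RR gives ψ = 0.194, H_out = 6.654 kJ/mol
  T = 338.5 K: K = (2.491, 1.139, 0.213), RR gives ψ = 0.170, H_out = 5.642 kJ/mol
Linear interpolation between T = 338.5 (H_out = 5.642) and T = 339.9 (H_out = 6.654) on hF = 6.514 gives T ≈ 339.7 K, at which ψ = 0.19.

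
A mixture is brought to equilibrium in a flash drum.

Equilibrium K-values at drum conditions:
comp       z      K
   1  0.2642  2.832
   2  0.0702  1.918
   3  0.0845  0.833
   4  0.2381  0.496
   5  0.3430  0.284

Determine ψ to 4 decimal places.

ψ = 0.1693

Iterate (Newton) starting at ψ = 0.54:
  ψ = 0.5400: g = -0.29439, g' = -0.8349 → ψ = 0.1874
  ψ = 0.1874: g = -0.01545, g' = -0.8453 → ψ = 0.1691
  ψ = 0.1691: g = 0.00016, g' = -0.8636 → ψ = 0.1693
Converged at ψ = 0.1693.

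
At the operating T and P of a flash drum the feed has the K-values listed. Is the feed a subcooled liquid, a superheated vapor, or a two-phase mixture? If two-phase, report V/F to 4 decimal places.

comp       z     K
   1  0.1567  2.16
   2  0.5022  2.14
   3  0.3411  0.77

superheated vapor

ΣzᵢKᵢ = 1.6758; Σzᵢ/Kᵢ = 0.7502.
Since Σzᵢ/Kᵢ < 1 the mixture is above its dew point — single vapor phase.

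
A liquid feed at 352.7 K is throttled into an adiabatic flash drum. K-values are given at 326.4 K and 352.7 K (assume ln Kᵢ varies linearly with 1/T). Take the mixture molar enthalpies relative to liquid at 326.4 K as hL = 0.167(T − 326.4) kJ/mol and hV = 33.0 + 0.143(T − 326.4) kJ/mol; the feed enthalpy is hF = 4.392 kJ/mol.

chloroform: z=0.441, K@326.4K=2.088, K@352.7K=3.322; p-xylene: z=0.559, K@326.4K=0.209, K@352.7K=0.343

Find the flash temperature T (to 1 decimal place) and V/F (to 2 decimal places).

Adiabatic flash: solve Rachford–Rice at each trial T, then check hF = ψ·hV(T) + (1−ψ)·hL(T).
  T = 326.4 K: K = (2.088, 0.209), RR gives ψ = 0.044, H_out = 1.443 kJ/mol
  T = 352.7 K: K = (3.322, 0.343), RR gives ψ = 0.430, H_out = 18.327 kJ/mol
  T = 339.5 K: K = (2.655, 0.270), RR gives ψ = 0.266, H_out = 10.896 kJ/mol
  T = 332.9 K: K = (2.358, 0.238), RR gives ψ = 0.167, H_out = 6.572 kJ/mol
  T = 329.6 K: K = (2.218, 0.223), RR gives ψ = 0.109, H_out = 4.110 kJ/mol
  T = 331.2 K: K = (2.285, 0.230), RR gives ψ = 0.138, H_out = 5.335 kJ/mol
Linear interpolation between T = 329.6 (H_out = 4.110) and T = 331.2 (H_out = 5.335) on hF = 4.392 gives T ≈ 330.0 K, at which ψ = 0.12.

T = 330.0 K, V/F = 0.12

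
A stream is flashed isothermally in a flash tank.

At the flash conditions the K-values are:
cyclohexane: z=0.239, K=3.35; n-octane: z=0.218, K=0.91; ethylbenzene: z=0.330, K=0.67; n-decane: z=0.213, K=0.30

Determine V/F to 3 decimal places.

V/F = 0.299

Newton–Raphson from V/F = 0.57:
  V/F = 0.570: g = -0.1628, g' = -0.587 → V/F = 0.292
  V/F = 0.292: g = 0.0047, g' = -0.675 → V/F = 0.299
Converged at V/F = 0.299.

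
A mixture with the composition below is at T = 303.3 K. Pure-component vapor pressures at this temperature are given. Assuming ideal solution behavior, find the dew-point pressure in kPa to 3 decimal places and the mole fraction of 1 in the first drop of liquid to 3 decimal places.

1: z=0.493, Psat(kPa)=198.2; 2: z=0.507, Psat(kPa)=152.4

At the dew point ψ → 1, so Σzᵢ/Kᵢ = 1 with Kᵢ = Pᵢˢᵃᵗ/P ⇒ 1/P = Σzᵢ/Pᵢˢᵃᵗ.
1/P = 0.493/198.2 + 0.507/152.4 = 0.005814 ⇒ P = 171.994 kPa
xᵢ = zᵢP/Pᵢˢᵃᵗ ⇒ x_1 = 0.493·171.994/198.2 = 0.428

Pdew = 171.994 kPa, x_1 = 0.428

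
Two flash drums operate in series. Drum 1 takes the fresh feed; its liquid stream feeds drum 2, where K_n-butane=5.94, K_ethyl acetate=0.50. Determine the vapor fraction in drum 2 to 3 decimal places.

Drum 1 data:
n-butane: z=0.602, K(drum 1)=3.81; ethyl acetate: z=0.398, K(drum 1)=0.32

V/F (drum 2) = 0.227

Drum 1:
Rachford–Rice: g(ψ₁) = Σ zᵢ(Kᵢ−1)/(1+ψ₁(Kᵢ−1)) = 0.
Feasibility: ΣzᵢKᵢ = 2.421, Σzᵢ/Kᵢ = 1.402 — both > 1, two phases present.
Binary case is linear: z₁(K₁−1)(1+ψ₁(K₂−1)) + z₂(K₂−1)(1+ψ₁(K₁−1)) = 0
⇒ ψ₁ = [z₁(K₁−1)+z₂(K₂−1)] / [−(K₁−1)(K₂−1)] = 1.4210/1.9108 = 0.744
Drum-1 compositions:
  n-butane: x = 0.195, y = 0.742
  ethyl acetate: x = 0.805, y = 0.258
Drum-2 feed = drum-1 liquid: z₂ = (0.1948, 0.8052).
Drum 2:
Material balance + equilibrium reduce to Σ zᵢ(Kᵢ−1)/(1+ψ₂(Kᵢ−1)) = 0.
Feasibility: ΣzᵢKᵢ = 1.560, Σzᵢ/Kᵢ = 1.643 — both > 1, two phases present.
Binary case is linear: z₁(K₁−1)(1+ψ₂(K₂−1)) + z₂(K₂−1)(1+ψ₂(K₁−1)) = 0
⇒ ψ₂ = [z₁(K₁−1)+z₂(K₂−1)] / [−(K₁−1)(K₂−1)] = 0.5599/2.4700 = 0.227
  n-butane: x = 0.092, y = 0.546
  ethyl acetate: x = 0.908, y = 0.454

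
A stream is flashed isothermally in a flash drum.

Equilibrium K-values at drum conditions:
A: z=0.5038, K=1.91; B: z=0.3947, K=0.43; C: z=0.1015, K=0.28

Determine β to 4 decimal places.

β = 0.2916

Rachford–Rice: g(β) = Σ zᵢ(Kᵢ−1)/(1+β(Kᵢ−1)) = 0.
g(0) = ΣzᵢKᵢ − 1 = 0.1604 and g(1) = 1 − Σzᵢ/Kᵢ = -0.5442, so a root lies in (0, 1).
Newton iteration, β⁰ = 0.5:
  β = 0.5000: g = -0.11375, g' = -0.5764 → β = 0.3026
  β = 0.3026: g = -0.00586, g' = -0.5298 → β = 0.2916
Converged at β = 0.2916.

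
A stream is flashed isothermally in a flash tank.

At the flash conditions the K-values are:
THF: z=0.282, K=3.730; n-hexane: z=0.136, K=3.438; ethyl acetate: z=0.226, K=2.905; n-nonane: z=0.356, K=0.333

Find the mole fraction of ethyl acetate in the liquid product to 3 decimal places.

Let β = V/F and solve Σ zᵢ(Kᵢ−1)/(1+β(Kᵢ−1)) = 0.
Feasibility: ΣzᵢKᵢ = 2.295, Σzᵢ/Kᵢ = 1.262 — both > 1, two phases present.
Iterate (Newton) starting at β = 0.5:
  β = 0.500: g = 0.3392, g' = -1.112 → β = 0.805
  β = 0.805: g = 0.0097, g' = -1.164 → β = 0.813
Converged at β = 0.813.
Compositions from xᵢ = zᵢ/(1+β(Kᵢ−1)), yᵢ = Kᵢxᵢ:
  THF: x = 0.088, y = 0.327
  n-hexane: x = 0.046, y = 0.157
  ethyl acetate: x = 0.089, y = 0.258
  n-nonane: x = 0.778, y = 0.259

x_ethyl acetate = 0.089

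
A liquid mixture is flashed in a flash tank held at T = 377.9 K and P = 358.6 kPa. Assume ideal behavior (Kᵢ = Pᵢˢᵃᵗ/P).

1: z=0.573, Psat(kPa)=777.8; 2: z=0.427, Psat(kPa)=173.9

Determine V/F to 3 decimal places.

V/F = 0.747

Raoult's law: Kᵢ = Pᵢˢᵃᵗ/P = Pᵢˢᵃᵗ/358.6.
  K_1 = 777.8/358.6 = 2.16899, K_2 = 173.9/358.6 = 0.48494
Material balance + equilibrium reduce to Σ zᵢ(Kᵢ−1)/(1+V/F(Kᵢ−1)) = 0.
Feasibility: ΣzᵢKᵢ = 1.450, Σzᵢ/Kᵢ = 1.145 — both > 1, two phases present.
Binary case is linear: z₁(K₁−1)(1+V/F(K₂−1)) + z₂(K₂−1)(1+V/F(K₁−1)) = 0
⇒ V/F = [z₁(K₁−1)+z₂(K₂−1)] / [−(K₁−1)(K₂−1)] = 0.4499/0.6021 = 0.747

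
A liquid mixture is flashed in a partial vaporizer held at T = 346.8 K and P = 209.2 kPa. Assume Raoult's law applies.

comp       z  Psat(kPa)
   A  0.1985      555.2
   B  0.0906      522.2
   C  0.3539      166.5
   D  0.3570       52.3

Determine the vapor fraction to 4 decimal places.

Raoult's law: Kᵢ = Pᵢˢᵃᵗ/P = Pᵢˢᵃᵗ/209.2.
  K_A = 555.2/209.2 = 2.653920, K_B = 522.2/209.2 = 2.496176, K_C = 166.5/209.2 = 0.795889, K_D = 52.3/209.2 = 0.250000
Rachford–Rice: g(ψ) = Σ zᵢ(Kᵢ−1)/(1+ψ(Kᵢ−1)) = 0.
g(0) = ΣzᵢKᵢ − 1 = 0.1239 and g(1) = 1 − Σzᵢ/Kᵢ = -0.9838, so a root lies in (0, 1).
Newton–Raphson from ψ = 0.56:
  ψ = 0.5600: g = -0.29900, g' = -0.8221 → ψ = 0.1963
  ψ = 0.1963: g = -0.03662, g' = -0.7227 → ψ = 0.1457
  ψ = 0.1457: g = 0.00084, g' = -0.7581 → ψ = 0.1468
Converged at ψ = 0.1468.

ψ = 0.1468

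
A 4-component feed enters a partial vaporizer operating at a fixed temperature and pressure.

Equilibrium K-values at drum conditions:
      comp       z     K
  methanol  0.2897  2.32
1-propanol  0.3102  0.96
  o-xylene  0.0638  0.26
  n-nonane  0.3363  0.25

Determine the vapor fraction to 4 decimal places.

Let ψ = V/F and solve Σ zᵢ(Kᵢ−1)/(1+ψ(Kᵢ−1)) = 0.
g(0) = ΣzᵢKᵢ − 1 = 0.0706 and g(1) = 1 − Σzᵢ/Kᵢ = -1.0386, so a root lies in (0, 1).
Iterate (Newton) starting at ψ = 0.5:
  ψ = 0.5000: g = -0.26080, g' = -0.7560 → ψ = 0.1550
  ψ = 0.1550: g = -0.03378, g' = -0.6351 → ψ = 0.1018
  ψ = 0.1018: g = 0.00049, g' = -0.6553 → ψ = 0.1026
Converged at ψ = 0.1026.

ψ = 0.1026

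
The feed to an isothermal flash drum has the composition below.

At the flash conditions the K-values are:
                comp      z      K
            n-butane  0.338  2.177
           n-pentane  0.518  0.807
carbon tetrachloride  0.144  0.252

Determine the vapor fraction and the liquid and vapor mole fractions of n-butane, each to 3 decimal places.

Rachford–Rice: g(ψ) = Σ zᵢ(Kᵢ−1)/(1+ψ(Kᵢ−1)) = 0.
Feasibility: ΣzᵢKᵢ = 1.190, Σzᵢ/Kᵢ = 1.369 — both > 1, two phases present.
Newton iteration, ψ⁰ = 0.5:
  ψ = 0.500: g = -0.0323, g' = -0.415 → ψ = 0.422
  ψ = 0.422: g = -0.0005, g' = -0.404 → ψ = 0.421
Converged at ψ = 0.421.
Compositions from xᵢ = zᵢ/(1+ψ(Kᵢ−1)), yᵢ = Kᵢxᵢ:
  n-butane: x = 0.226, y = 0.492
  n-pentane: x = 0.564, y = 0.455
  carbon tetrachloride: x = 0.210, y = 0.053

ψ = 0.421, x_n-butane = 0.226, y_n-butane = 0.492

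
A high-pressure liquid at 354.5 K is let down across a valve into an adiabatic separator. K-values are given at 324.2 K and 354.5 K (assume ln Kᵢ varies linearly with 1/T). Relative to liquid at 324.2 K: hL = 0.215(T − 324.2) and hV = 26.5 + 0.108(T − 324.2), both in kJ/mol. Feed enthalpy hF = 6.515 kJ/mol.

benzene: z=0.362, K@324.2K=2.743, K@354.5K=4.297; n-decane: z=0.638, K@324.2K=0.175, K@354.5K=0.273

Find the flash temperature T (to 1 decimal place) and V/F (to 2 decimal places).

Adiabatic flash: solve Rachford–Rice at each trial T, then check hF = ψ·hV(T) + (1−ψ)·hL(T).
  T = 324.2 K: K = (2.743, 0.175), RR gives ψ = 0.073, H_out = 1.928 kJ/mol
  T = 354.5 K: K = (4.297, 0.273), RR gives ψ = 0.304, H_out = 13.595 kJ/mol
  T = 339.4 K: K = (3.470, 0.221), RR gives ψ = 0.206, H_out = 8.401 kJ/mol
  T = 331.8 K: K = (3.094, 0.197), RR gives ψ = 0.146, H_out = 5.388 kJ/mol
  T = 335.6 K: K = (3.279, 0.209), RR gives ψ = 0.178, H_out = 6.940 kJ/mol
  T = 333.7 K: K = (3.185, 0.203), RR gives ψ = 0.162, H_out = 6.176 kJ/mol
Linear interpolation between T = 333.7 (H_out = 6.176) and T = 335.6 (H_out = 6.940) on hF = 6.515 gives T ≈ 334.5 K, at which ψ = 0.17.

T = 334.5 K, V/F = 0.17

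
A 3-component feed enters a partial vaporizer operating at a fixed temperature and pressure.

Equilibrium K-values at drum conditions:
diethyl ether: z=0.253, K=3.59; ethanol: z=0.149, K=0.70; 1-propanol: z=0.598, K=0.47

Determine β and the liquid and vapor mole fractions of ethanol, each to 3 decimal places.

Rachford–Rice: g(β) = Σ zᵢ(Kᵢ−1)/(1+β(Kᵢ−1)) = 0.
g(0) = ΣzᵢKᵢ − 1 = 0.294 and g(1) = 1 − Σzᵢ/Kᵢ = -0.556, so a root lies in (0, 1).
Iterate (Newton) starting at β = 0.37:
  β = 0.370: g = -0.1099, g' = -0.719 → β = 0.217
  β = 0.217: g = 0.0134, g' = -0.925 → β = 0.232
Converged at β = 0.232.
Compositions from xᵢ = zᵢ/(1+β(Kᵢ−1)), yᵢ = Kᵢxᵢ:
  diethyl ether: x = 0.158, y = 0.567
  ethanol: x = 0.160, y = 0.112
  1-propanol: x = 0.682, y = 0.320

β = 0.232, x_ethanol = 0.160, y_ethanol = 0.112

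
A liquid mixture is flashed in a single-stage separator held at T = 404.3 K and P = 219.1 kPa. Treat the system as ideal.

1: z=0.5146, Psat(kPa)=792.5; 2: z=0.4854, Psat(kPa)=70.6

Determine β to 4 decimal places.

β = 0.5738

Raoult's law: Kᵢ = Pᵢˢᵃᵗ/P = Pᵢˢᵃᵗ/219.1.
  K_1 = 792.5/219.1 = 3.617070, K_2 = 70.6/219.1 = 0.322227
Let β = V/F and solve Σ zᵢ(Kᵢ−1)/(1+β(Kᵢ−1)) = 0.
Check two-phase: ΣzᵢKᵢ = 2.0178 > 1 and Σzᵢ/Kᵢ = 1.6487 > 1, so g(0) = 1.0178 > 0 and g(1) = -0.6487 < 0.
Newton iteration, β⁰ = 0.5:
  β = 0.5000: g = 0.08574, g' = -1.1715 → β = 0.5732
  β = 0.5732: g = 0.00068, g' = -1.1602 → β = 0.5738
Converged at β = 0.5738.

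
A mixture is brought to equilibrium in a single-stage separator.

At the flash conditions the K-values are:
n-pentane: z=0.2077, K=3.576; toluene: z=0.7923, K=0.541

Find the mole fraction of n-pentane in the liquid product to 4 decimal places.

Rachford–Rice: g(ψ) = Σ zᵢ(Kᵢ−1)/(1+ψ(Kᵢ−1)) = 0.
Feasibility: ΣzᵢKᵢ = 1.1714, Σzᵢ/Kᵢ = 1.5226 — both > 1, two phases present.
Binary case is linear: z₁(K₁−1)(1+ψ(K₂−1)) + z₂(K₂−1)(1+ψ(K₁−1)) = 0
⇒ ψ = [z₁(K₁−1)+z₂(K₂−1)] / [−(K₁−1)(K₂−1)] = 0.17137/1.18238 = 0.1449
Compositions from xᵢ = zᵢ/(1+ψ(Kᵢ−1)), yᵢ = Kᵢxᵢ:
  n-pentane: x = 0.1512, y = 0.5408
  toluene: x = 0.8488, y = 0.4592

x_n-pentane = 0.1512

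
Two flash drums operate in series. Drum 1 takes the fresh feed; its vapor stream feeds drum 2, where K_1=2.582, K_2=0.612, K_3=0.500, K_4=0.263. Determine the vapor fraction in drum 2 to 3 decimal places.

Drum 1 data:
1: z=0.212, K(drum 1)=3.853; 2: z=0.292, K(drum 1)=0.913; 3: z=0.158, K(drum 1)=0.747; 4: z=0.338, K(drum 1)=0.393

V/F (drum 2) = 0.465

Drum 1:
Let ψ₁ = V/F and solve Σ zᵢ(Kᵢ−1)/(1+ψ₁(Kᵢ−1)) = 0.
g(0) = ΣzᵢKᵢ − 1 = 0.334 and g(1) = 1 − Σzᵢ/Kᵢ = -0.446, so a root lies in (0, 1).
Iterate (Newton) starting at ψ₁ = 0.5:
  ψ₁ = 0.500: g = -0.1176, g' = -0.565 → ψ₁ = 0.292
  ψ₁ = 0.292: g = 0.0114, g' = -0.712 → ψ₁ = 0.308
Converged at ψ₁ = 0.308.
Drum-1 compositions:
  1: x = 0.113, y = 0.435
  2: x = 0.300, y = 0.274
  3: x = 0.171, y = 0.128
  4: x = 0.416, y = 0.163
Drum-2 feed = drum-1 vapor: z₂ = (0.4346, 0.2739, 0.1280, 0.1634).
Drum 2:
Rachford–Rice: g(ψ₂) = Σ zᵢ(Kᵢ−1)/(1+ψ₂(Kᵢ−1)) = 0.
Feasibility: ΣzᵢKᵢ = 1.397, Σzᵢ/Kᵢ = 1.493 — both > 1, two phases present.
Newton iteration, ψ₂⁰ = 0.36:
  ψ₂ = 0.360: g = 0.0726, g' = -0.709 → ψ₂ = 0.462
  ψ₂ = 0.462: g = 0.0017, g' = -0.682 → ψ₂ = 0.465
Converged at ψ₂ = 0.465.
  1: x = 0.250, y = 0.647
  2: x = 0.334, y = 0.205
  3: x = 0.167, y = 0.083
  4: x = 0.249, y = 0.065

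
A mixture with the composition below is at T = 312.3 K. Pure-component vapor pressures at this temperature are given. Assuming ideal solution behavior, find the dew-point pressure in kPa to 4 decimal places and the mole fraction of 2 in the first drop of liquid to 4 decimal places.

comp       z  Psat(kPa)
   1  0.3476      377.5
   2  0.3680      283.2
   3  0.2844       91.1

Pdew = 187.1932 kPa, x_2 = 0.2432

At the dew point ψ → 1, so Σzᵢ/Kᵢ = 1 with Kᵢ = Pᵢˢᵃᵗ/P ⇒ 1/P = Σzᵢ/Pᵢˢᵃᵗ.
1/P = 0.3476/377.5 + 0.3680/283.2 + 0.2844/91.1 = 0.0053421 ⇒ P = 187.1932 kPa
xᵢ = zᵢP/Pᵢˢᵃᵗ ⇒ x_2 = 0.3680·187.1932/283.2 = 0.2432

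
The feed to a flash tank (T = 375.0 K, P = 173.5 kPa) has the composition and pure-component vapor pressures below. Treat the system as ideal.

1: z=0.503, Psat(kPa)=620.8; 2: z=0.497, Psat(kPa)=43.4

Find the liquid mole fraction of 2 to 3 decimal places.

Raoult's law: Kᵢ = Pᵢˢᵃᵗ/P = Pᵢˢᵃᵗ/173.5.
  K_1 = 620.8/173.5 = 3.57810, K_2 = 43.4/173.5 = 0.25014
Binary case is linear: z₁(K₁−1)(1+V/F(K₂−1)) + z₂(K₂−1)(1+V/F(K₁−1)) = 0
⇒ V/F = [z₁(K₁−1)+z₂(K₂−1)] / [−(K₁−1)(K₂−1)] = 0.9241/1.9332 = 0.478
Compositions from xᵢ = zᵢ/(1+V/F(Kᵢ−1)), yᵢ = Kᵢxᵢ:
  1: x = 0.225, y = 0.806
  2: x = 0.775, y = 0.194

x_2 = 0.775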